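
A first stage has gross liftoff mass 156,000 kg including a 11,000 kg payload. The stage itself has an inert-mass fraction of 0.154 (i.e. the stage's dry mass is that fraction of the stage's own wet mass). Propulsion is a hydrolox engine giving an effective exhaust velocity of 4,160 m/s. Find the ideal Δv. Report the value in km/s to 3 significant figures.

Δv ≈ 6.42 km/s

Stage wet mass = m₀ − payload = 156,000 − 11,000 = 145,000 kg.
Stage dry mass = ε × stage wet mass = 0.154 × 145,000 = 22,330 kg.
Burnout mass m_f = stage dry + payload = 22,330 + 11,000 = 33,330 kg.
Δv = v_e · ln(156,000/33,330) = 4160.0 × ln(4.68) = 4160.0 × 1.5434 ≈ 6421 m/s.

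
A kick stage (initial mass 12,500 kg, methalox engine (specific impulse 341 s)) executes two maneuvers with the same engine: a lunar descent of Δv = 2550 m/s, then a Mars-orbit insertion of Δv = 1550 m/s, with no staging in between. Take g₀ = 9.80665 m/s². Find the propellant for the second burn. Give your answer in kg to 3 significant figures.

propellant for the second burn ≈ 2160 kg

v_e = Isp · g₀ = 341 × 9.80665 = 3344.1 m/s.
After the first burn: m = 12500 × exp(−2550/3344.1) = 12500 × 0.46648 = 5,831 kg.
After the second burn: m = 5,831 × exp(−1550/3344.1) = 5,831 × 0.62907 = 3,668.11 kg.
Second-burn propellant = 5,831 − 3,668.11 = 2,162.89 kg.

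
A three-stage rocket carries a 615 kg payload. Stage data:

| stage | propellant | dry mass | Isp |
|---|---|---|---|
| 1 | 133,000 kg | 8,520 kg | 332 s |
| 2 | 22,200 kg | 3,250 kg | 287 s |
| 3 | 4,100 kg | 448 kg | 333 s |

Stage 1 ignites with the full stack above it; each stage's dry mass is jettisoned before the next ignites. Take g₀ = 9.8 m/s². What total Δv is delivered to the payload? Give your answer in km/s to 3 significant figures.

Ignition mass of stage 1 = 133,000+8,520 + 22,200+3,250 + 4,100+448 + 615 = 172,133 kg.
Stage 1: m₀ = 172,133 kg, m_f = 172,133 − 133,000 = 39,133 kg; Δv = 332×9.8×ln(4.399) = 3253.6×1.4813 ≈ 4820 m/s.
Stage 2: m₀ = 30,613 kg, m_f = 30,613 − 22,200 = 8,413 kg; Δv = 287×9.8×ln(3.639) = 2812.6×1.2916 ≈ 3633 m/s.
Stage 3: m₀ = 5,163 kg, m_f = 5,163 − 4,100 = 1,063 kg; Δv = 333×9.8×ln(4.857) = 3263.4×1.5804 ≈ 5158 m/s.
Total Δv = 4820 + 3633 + 5158 = 13611 m/s.

Δv ≈ 13.6 km/s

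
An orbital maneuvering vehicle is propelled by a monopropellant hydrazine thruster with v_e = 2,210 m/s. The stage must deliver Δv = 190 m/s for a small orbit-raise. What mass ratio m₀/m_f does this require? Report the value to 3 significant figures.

Using Δv = v_e ln(m₀/m_f): m₀/m_f = exp(Δv / v_e) = exp(190 / 2210.0) = exp(0.0860) = 1.0898.

mass ratio ≈ 1.09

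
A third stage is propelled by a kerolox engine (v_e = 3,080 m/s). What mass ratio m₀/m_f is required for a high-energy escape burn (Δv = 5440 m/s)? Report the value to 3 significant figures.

m₀/m_f = exp(Δv / v_e) = exp(5440 / 3080.0) = exp(1.7662) = 5.8488.

mass ratio ≈ 5.85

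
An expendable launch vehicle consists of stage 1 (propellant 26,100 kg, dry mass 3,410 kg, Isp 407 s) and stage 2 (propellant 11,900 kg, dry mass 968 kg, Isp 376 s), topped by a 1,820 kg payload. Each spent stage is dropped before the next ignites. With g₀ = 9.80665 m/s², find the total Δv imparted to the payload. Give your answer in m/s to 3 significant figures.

Δv ≈ 9690 m/s

Ignition mass of stage 1 = 26,100+3,410 + 11,900+968 + 1,820 = 44,198 kg.
Stage 1: m₀ = 44,198 kg, m_f = 44,198 − 26,100 = 18,098 kg; Δv = 407×9.80665×ln(2.442) = 3991.3×0.8929 ≈ 3564 m/s.
Stage 2: m₀ = 14,688 kg, m_f = 14,688 − 11,900 = 2,788 kg; Δv = 376×9.80665×ln(5.268) = 3687.3×1.6617 ≈ 6127 m/s.
Total Δv = 3564 + 6127 = 9691 m/s.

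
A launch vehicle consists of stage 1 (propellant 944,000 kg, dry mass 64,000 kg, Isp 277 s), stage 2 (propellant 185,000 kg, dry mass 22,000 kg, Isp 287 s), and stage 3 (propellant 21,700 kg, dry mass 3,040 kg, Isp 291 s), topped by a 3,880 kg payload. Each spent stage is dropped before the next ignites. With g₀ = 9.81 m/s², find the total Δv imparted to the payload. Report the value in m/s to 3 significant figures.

Δv ≈ 12300 m/s

Ignition mass of stage 1 = 944,000+64,000 + 185,000+22,000 + 21,700+3,040 + 3,880 = 1,243,620 kg.
Stage 1: m₀ = 1,243,620 kg, m_f = 1,243,620 − 944,000 = 299,620 kg; Δv = 277×9.81×ln(4.151) = 2717.4×1.4233 ≈ 3868 m/s.
Stage 2: m₀ = 235,620 kg, m_f = 235,620 − 185,000 = 50,620 kg; Δv = 287×9.81×ln(4.655) = 2815.5×1.5379 ≈ 4330 m/s.
Stage 3: m₀ = 28,620 kg, m_f = 28,620 − 21,700 = 6,920 kg; Δv = 291×9.81×ln(4.136) = 2854.7×1.4197 ≈ 4053 m/s.
Total Δv = 3868 + 4330 + 4053 = 12251 m/s.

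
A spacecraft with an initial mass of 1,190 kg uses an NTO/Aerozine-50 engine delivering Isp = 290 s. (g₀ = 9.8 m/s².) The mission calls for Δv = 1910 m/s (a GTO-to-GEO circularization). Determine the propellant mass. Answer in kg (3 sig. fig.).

propellant mass ≈ 582 kg

v_e = Isp · g₀ = 290 × 9.8 = 2842.0 m/s.
Rocket equation: m₀/m_f = exp(Δv / v_e) = exp(1910 / 2842.0) = exp(0.6721) = 1.9583.
m_f = 1,190 / 1.9583 = 607.67 kg, so propellant = m₀ − m_f = 1,190 − 607.67 = 582.33 kg.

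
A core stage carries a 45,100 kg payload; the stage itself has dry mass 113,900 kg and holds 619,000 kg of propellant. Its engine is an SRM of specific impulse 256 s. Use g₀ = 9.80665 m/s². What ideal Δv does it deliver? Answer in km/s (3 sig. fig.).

Δv ≈ 3.99 km/s

v_e = Isp · g₀ = 256 × 9.80665 = 2510.5 m/s.
m₀ = payload + dry + propellant = 45,100 + 113,900 + 619,000 = 778,000 kg.
m_f = payload + dry = 45,100 + 113,900 = 159,000 kg.
Rocket equation: Δv = v_e · ln(m₀/m_f) = 2510.5 × ln(4.893) = 2510.5 × 1.5878 ≈ 3986.2 m/s.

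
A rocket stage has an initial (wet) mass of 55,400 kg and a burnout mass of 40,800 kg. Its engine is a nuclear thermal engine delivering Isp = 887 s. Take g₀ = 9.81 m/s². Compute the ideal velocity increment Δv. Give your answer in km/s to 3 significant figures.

v_e = Isp · g₀ = 887 × 9.81 = 8701.5 m/s.
Δv = v_e · ln(m₀/m_f) = 8701.5 × ln(1.358) = 8701.5 × 0.3059 ≈ 2661.8 m/s.

Δv ≈ 2.66 km/s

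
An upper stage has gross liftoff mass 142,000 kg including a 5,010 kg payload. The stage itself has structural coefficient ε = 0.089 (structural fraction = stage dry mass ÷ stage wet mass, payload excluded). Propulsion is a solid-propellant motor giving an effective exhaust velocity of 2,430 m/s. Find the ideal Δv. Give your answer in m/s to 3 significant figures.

Δv ≈ 5130 m/s

Stage wet mass = m₀ − payload = 142,000 − 5,010 = 136,990 kg.
Stage dry mass = ε × stage wet mass = 0.089 × 136,990 = 12,192.1 kg.
Burnout mass m_f = stage dry + payload = 12,192.1 + 5,010 = 17,202.1 kg.
By the Tsiolkovsky rocket equation, Δv = v_e · ln(142,000/17,202.1) = 2430.0 × ln(8.255) = 2430.0 × 2.1108 ≈ 5129 m/s.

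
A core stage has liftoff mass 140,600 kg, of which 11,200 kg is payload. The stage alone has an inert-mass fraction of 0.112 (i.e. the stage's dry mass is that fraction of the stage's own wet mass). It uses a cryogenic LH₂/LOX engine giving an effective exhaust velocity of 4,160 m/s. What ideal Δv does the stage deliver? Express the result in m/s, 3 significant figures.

Δv ≈ 7070 m/s

Stage wet mass = m₀ − payload = 140,600 − 11,200 = 129,400 kg.
Stage dry mass = ε × stage wet mass = 0.112 × 129,400 = 14,492.8 kg.
Burnout mass m_f = stage dry + payload = 14,492.8 + 11,200 = 25,692.8 kg.
Δv = v_e · ln(140,600/25,692.8) = 4160.0 × ln(5.472) = 4160.0 × 1.6997 ≈ 7071 m/s.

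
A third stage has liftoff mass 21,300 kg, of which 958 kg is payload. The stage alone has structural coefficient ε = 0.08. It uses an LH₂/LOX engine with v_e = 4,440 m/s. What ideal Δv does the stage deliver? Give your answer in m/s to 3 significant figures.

Stage wet mass = m₀ − payload = 21,300 − 958 = 20,342 kg.
Stage dry mass = ε × stage wet mass = 0.08 × 20,342 = 1,627.36 kg.
Burnout mass m_f = stage dry + payload = 1,627.36 + 958 = 2,585.36 kg.
From the ideal rocket equation, Δv = v_e · ln(21,300/2,585.36) = 4440.0 × ln(8.239) = 4440.0 × 2.1088 ≈ 9363 m/s.

Δv ≈ 9360 m/s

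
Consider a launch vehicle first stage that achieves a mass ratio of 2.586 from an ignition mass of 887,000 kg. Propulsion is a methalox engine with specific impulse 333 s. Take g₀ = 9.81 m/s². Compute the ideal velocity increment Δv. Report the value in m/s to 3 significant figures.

v_e = Isp · g₀ = 333 × 9.81 = 3266.7 m/s.
Δv = v_e · ln(2.586) = 3266.7 × 0.9501 ≈ 3103.8 m/s.

Δv ≈ 3100 m/s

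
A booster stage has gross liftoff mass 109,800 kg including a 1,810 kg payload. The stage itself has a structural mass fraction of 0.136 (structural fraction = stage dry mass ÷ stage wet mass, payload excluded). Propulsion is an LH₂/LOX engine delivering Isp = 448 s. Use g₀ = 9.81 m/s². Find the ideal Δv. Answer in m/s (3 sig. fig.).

Stage wet mass = m₀ − payload = 109,800 − 1,810 = 107,990 kg.
Stage dry mass = ε × stage wet mass = 0.136 × 107,990 = 14,686.6 kg.
Burnout mass m_f = stage dry + payload = 14,686.6 + 1,810 = 16,496.6 kg.
v_e = Isp · g₀ = 448 × 9.81 = 4394.9 m/s.
From the ideal rocket equation, Δv = v_e · ln(109,800/16,496.6) = 4394.9 × ln(6.656) = 4394.9 × 1.8955 ≈ 8331 m/s.

Δv ≈ 8330 m/s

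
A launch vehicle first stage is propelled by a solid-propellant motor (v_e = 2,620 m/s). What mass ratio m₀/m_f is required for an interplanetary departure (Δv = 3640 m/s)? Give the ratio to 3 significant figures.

mass ratio ≈ 4.01

m₀/m_f = exp(Δv / v_e) = exp(3640 / 2620.0) = exp(1.3893) = 4.0121.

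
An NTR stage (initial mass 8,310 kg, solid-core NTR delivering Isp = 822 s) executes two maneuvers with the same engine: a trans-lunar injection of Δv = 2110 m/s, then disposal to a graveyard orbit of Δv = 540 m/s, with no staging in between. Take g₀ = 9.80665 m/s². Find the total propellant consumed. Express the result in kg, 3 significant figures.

total propellant consumed ≈ 2330 kg

v_e = Isp · g₀ = 822 × 9.80665 = 8061.1 m/s.
After the first burn: m = 8310 × exp(−2110/8061.1) = 8310 × 0.76970 = 6,396.21 kg.
After the second burn: m = 6,396.21 × exp(−540/8061.1) = 6,396.21 × 0.93521 = 5,981.8 kg.
Total propellant = m₀ − m_final = 8310 − 5,981.8 = 2,328.2 kg.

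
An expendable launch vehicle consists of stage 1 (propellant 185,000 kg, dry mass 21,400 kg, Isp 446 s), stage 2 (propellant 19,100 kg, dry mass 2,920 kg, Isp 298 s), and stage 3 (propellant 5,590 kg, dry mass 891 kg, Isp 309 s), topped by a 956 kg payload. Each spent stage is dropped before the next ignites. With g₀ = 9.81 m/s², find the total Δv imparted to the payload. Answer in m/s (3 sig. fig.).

Δv ≈ 14000 m/s

Ignition mass of stage 1 = 185,000+21,400 + 19,100+2,920 + 5,590+891 + 956 = 235,857 kg.
Stage 1: m₀ = 235,857 kg, m_f = 235,857 − 185,000 = 50,857 kg; Δv = 446×9.81×ln(4.638) = 4375.3×1.5342 ≈ 6713 m/s.
Stage 2: m₀ = 29,457 kg, m_f = 29,457 − 19,100 = 10,357 kg; Δv = 298×9.81×ln(2.844) = 2923.4×1.0453 ≈ 3056 m/s.
Stage 3: m₀ = 7,437 kg, m_f = 7,437 − 5,590 = 1,847 kg; Δv = 309×9.81×ln(4.027) = 3031.3×1.3929 ≈ 4222 m/s.
Total Δv = 6713 + 3056 + 4222 = 13991 m/s.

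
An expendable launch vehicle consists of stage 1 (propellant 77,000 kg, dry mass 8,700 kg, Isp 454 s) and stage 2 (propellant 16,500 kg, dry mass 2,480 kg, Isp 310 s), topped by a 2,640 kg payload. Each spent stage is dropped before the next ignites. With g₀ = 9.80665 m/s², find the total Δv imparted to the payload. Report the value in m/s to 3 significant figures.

Δv ≈ 10000 m/s

Ignition mass of stage 1 = 77,000+8,700 + 16,500+2,480 + 2,640 = 107,320 kg.
Stage 1: m₀ = 107,320 kg, m_f = 107,320 − 77,000 = 30,320 kg; Δv = 454×9.80665×ln(3.54) = 4452.2×1.2640 ≈ 5628 m/s.
Stage 2: m₀ = 21,620 kg, m_f = 21,620 − 16,500 = 5,120 kg; Δv = 310×9.80665×ln(4.223) = 3040.1×1.4405 ≈ 4379 m/s.
Total Δv = 5628 + 4379 = 10007 m/s.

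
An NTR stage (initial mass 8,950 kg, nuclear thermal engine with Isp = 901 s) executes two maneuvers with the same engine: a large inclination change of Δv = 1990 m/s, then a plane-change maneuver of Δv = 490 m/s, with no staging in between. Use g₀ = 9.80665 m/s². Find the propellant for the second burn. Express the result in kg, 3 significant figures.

propellant for the second burn ≈ 385 kg

v_e = Isp · g₀ = 901 × 9.80665 = 8835.8 m/s.
After the first burn: m = 8950 × exp(−1990/8835.8) = 8950 × 0.79834 = 7,145.14 kg.
After the second burn: m = 7,145.14 × exp(−490/8835.8) = 7,145.14 × 0.94605 = 6,759.66 kg.
Second-burn propellant = 7,145.14 − 6,759.66 = 385.48 kg.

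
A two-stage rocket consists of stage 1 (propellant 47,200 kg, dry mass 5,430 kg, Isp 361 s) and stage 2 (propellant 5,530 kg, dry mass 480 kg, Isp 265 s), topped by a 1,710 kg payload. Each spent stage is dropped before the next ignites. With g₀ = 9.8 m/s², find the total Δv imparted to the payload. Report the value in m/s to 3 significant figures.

Δv ≈ 8660 m/s

Ignition mass of stage 1 = 47,200+5,430 + 5,530+480 + 1,710 = 60,350 kg.
Stage 1: m₀ = 60,350 kg, m_f = 60,350 − 47,200 = 13,150 kg; Δv = 361×9.8×ln(4.589) = 3537.8×1.5237 ≈ 5391 m/s.
Stage 2: m₀ = 7,720 kg, m_f = 7,720 − 5,530 = 2,190 kg; Δv = 265×9.8×ln(3.525) = 2597.0×1.2599 ≈ 3272 m/s.
Total Δv = 5391 + 3272 = 8663 m/s.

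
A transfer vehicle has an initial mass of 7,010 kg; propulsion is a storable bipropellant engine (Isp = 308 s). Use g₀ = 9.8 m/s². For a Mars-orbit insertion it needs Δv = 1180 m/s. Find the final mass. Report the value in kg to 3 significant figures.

v_e = Isp · g₀ = 308 × 9.8 = 3018.4 m/s.
From the ideal rocket equation, m₀/m_f = exp(Δv / v_e) = exp(1180 / 3018.4) = exp(0.3909) = 1.4784.
m_f = m₀ / 1.4784 = 7,010 / 1.4784 = 4,741.61 kg.

final mass ≈ 4740 kg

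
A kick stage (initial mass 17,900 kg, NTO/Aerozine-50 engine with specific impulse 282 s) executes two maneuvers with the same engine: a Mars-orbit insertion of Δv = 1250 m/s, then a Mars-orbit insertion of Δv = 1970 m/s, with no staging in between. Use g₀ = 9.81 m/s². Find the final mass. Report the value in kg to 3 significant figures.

v_e = Isp · g₀ = 282 × 9.81 = 2766.4 m/s.
After the first burn: m = 17900 × exp(−1250/2766.4) = 17900 × 0.63645 = 11,392.5 kg.
After the second burn: m = 11,392.5 × exp(−1970/2766.4) = 11,392.5 × 0.49061 = 5,589.27 kg.

final mass ≈ 5590 kg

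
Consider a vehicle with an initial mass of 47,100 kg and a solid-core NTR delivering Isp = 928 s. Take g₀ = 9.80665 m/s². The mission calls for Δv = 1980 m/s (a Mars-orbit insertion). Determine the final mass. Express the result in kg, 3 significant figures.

v_e = Isp · g₀ = 928 × 9.80665 = 9100.6 m/s.
Using Δv = v_e ln(m₀/m_f): m₀/m_f = exp(Δv / v_e) = exp(1980 / 9100.6) = exp(0.2176) = 1.2431.
m_f = m₀ / 1.2431 = 47,100 / 1.2431 = 37,889.1 kg.

final mass ≈ 37900 kg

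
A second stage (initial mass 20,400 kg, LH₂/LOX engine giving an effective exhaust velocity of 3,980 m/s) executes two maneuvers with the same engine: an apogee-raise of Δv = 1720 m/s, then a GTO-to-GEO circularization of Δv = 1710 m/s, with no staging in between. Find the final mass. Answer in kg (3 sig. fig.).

final mass ≈ 8620 kg

After the first burn: m = 20400 × exp(−1720/3980.0) = 20400 × 0.64910 = 13,241.6 kg.
After the second burn: m = 13,241.6 × exp(−1710/3980.0) = 13,241.6 × 0.65074 = 8,616.84 kg.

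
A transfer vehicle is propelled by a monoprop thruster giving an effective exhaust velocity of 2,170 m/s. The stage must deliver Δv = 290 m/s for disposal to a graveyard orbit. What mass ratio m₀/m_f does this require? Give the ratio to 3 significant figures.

m₀/m_f = exp(Δv / v_e) = exp(290 / 2170.0) = exp(0.1336) = 1.1430.

mass ratio ≈ 1.14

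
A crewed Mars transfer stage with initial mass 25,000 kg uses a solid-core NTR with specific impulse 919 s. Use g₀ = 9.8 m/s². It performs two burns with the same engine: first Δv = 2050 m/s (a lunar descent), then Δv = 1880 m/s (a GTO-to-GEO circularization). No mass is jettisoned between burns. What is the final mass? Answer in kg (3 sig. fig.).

final mass ≈ 16200 kg

v_e = Isp · g₀ = 919 × 9.8 = 9006.2 m/s.
After the first burn: m = 25000 × exp(−2050/9006.2) = 25000 × 0.79643 = 19,910.8 kg.
After the second burn: m = 19,910.8 × exp(−1880/9006.2) = 19,910.8 × 0.81160 = 16,159.6 kg.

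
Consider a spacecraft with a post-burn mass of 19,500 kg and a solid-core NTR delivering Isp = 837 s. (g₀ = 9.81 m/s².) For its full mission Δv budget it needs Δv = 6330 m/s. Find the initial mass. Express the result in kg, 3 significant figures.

initial mass ≈ 42200 kg

v_e = Isp · g₀ = 837 × 9.81 = 8211.0 m/s.
Using Δv = v_e ln(m₀/m_f): m₀/m_f = exp(Δv / v_e) = exp(6330 / 8211.0) = exp(0.7709) = 2.1618.
m₀ = m_f × 2.1618 = 19,500 × 2.1618 = 42,155.1 kg.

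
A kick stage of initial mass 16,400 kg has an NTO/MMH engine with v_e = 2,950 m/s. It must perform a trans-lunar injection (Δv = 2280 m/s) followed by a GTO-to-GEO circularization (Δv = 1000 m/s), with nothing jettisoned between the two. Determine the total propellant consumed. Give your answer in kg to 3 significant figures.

After the first burn: m = 16400 × exp(−2280/2950.0) = 16400 × 0.46168 = 7,571.55 kg.
After the second burn: m = 7,571.55 × exp(−1000/2950.0) = 7,571.55 × 0.71249 = 5,394.65 kg.
Total propellant = m₀ − m_final = 16400 − 5,394.65 = 11,005.35 kg.

total propellant consumed ≈ 11000 kg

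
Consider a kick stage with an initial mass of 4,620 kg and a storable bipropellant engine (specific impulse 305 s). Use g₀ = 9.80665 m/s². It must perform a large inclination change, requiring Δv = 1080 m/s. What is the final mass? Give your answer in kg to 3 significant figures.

final mass ≈ 3220 kg

v_e = Isp · g₀ = 305 × 9.80665 = 2991.0 m/s.
By the Tsiolkovsky rocket equation, m₀/m_f = exp(Δv / v_e) = exp(1080 / 2991.0) = exp(0.3611) = 1.4349.
m_f = m₀ / 1.4349 = 4,620 / 1.4349 = 3,219.74 kg.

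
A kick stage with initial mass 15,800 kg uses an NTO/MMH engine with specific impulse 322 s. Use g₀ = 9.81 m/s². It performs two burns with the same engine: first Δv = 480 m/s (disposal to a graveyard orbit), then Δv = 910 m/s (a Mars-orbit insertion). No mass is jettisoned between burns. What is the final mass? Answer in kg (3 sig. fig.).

final mass ≈ 10200 kg

v_e = Isp · g₀ = 322 × 9.81 = 3158.8 m/s.
After the first burn: m = 15800 × exp(−480/3158.8) = 15800 × 0.85903 = 13,572.7 kg.
After the second burn: m = 13,572.7 × exp(−910/3158.8) = 13,572.7 × 0.74970 = 10,175.5 kg.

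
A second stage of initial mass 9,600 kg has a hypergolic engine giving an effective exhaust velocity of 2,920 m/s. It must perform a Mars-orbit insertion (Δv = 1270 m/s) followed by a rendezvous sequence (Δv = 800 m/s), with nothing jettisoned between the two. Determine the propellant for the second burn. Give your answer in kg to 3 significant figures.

After the first burn: m = 9600 × exp(−1270/2920.0) = 9600 × 0.64731 = 6,214.18 kg.
After the second burn: m = 6,214.18 × exp(−800/2920.0) = 6,214.18 × 0.76035 = 4,724.95 kg.
Second-burn propellant = 6,214.18 − 4,724.95 = 1,489.23 kg.

propellant for the second burn ≈ 1490 kg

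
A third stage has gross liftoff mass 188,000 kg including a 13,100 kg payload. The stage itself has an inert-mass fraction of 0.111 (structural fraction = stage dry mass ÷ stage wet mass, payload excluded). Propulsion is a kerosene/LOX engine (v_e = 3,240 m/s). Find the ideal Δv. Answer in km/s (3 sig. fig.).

Stage wet mass = m₀ − payload = 188,000 − 13,100 = 174,900 kg.
Stage dry mass = ε × stage wet mass = 0.111 × 174,900 = 19,413.9 kg.
Burnout mass m_f = stage dry + payload = 19,413.9 + 13,100 = 32,513.9 kg.
Using Δv = v_e ln(m₀/m_f): Δv = v_e · ln(188,000/32,513.9) = 3240.0 × ln(5.782) = 3240.0 × 1.7548 ≈ 5685 m/s.

Δv ≈ 5.69 km/s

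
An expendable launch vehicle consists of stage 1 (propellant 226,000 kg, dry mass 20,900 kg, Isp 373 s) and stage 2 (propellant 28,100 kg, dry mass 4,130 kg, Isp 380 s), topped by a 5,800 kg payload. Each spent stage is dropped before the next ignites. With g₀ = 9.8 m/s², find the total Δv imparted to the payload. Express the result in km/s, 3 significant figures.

Δv ≈ 10.8 km/s

Ignition mass of stage 1 = 226,000+20,900 + 28,100+4,130 + 5,800 = 284,930 kg.
Stage 1: m₀ = 284,930 kg, m_f = 284,930 − 226,000 = 58,930 kg; Δv = 373×9.8×ln(4.835) = 3655.4×1.5759 ≈ 5761 m/s.
Stage 2: m₀ = 38,030 kg, m_f = 38,030 − 28,100 = 9,930 kg; Δv = 380×9.8×ln(3.83) = 3724.0×1.3428 ≈ 5001 m/s.
Total Δv = 5761 + 5001 = 10762 m/s.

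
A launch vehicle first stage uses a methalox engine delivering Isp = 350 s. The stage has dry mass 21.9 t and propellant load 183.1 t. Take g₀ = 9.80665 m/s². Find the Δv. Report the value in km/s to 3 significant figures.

Δv ≈ 7.68 km/s

v_e = Isp · g₀ = 350 × 9.80665 = 3432.3 m/s.
m₀ = m_dry + m_prop = 21.9 + 183.1 = 205 t.
From the ideal rocket equation, Δv = v_e · ln(m₀/m_f) = 3432.3 × ln(9.361) = 3432.3 × 2.2365 ≈ 7676.5 m/s.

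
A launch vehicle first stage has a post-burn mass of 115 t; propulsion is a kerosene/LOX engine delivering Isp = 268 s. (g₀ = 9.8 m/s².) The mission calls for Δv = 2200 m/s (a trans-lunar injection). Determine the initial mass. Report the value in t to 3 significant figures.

v_e = Isp · g₀ = 268 × 9.8 = 2626.4 m/s.
m₀/m_f = exp(Δv / v_e) = exp(2200 / 2626.4) = exp(0.8376) = 2.3109.
m₀ = m_f × 2.3109 = 115 × 2.3109 = 265.754 t.

initial mass ≈ 266 t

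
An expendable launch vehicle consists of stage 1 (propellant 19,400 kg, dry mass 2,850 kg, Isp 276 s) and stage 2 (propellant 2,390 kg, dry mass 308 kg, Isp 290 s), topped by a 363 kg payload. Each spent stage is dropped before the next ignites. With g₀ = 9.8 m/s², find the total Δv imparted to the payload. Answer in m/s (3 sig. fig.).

Ignition mass of stage 1 = 19,400+2,850 + 2,390+308 + 363 = 25,311 kg.
Stage 1: m₀ = 25,311 kg, m_f = 25,311 − 19,400 = 5,911 kg; Δv = 276×9.8×ln(4.282) = 2704.8×1.4544 ≈ 3934 m/s.
Stage 2: m₀ = 3,061 kg, m_f = 3,061 − 2,390 = 671 kg; Δv = 290×9.8×ln(4.562) = 2842.0×1.5177 ≈ 4313 m/s.
Total Δv = 3934 + 4313 = 8247 m/s.

Δv ≈ 8250 m/s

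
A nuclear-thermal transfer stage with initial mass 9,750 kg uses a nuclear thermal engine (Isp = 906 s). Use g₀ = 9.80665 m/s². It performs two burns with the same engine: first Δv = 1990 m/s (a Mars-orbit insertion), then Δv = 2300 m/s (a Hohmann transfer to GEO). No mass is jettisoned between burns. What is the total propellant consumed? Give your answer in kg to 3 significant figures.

v_e = Isp · g₀ = 906 × 9.80665 = 8884.8 m/s.
After the first burn: m = 9750 × exp(−1990/8884.8) = 9750 × 0.79933 = 7,793.47 kg.
After the second burn: m = 7,793.47 × exp(−2300/8884.8) = 7,793.47 × 0.77192 = 6,015.94 kg.
Total propellant = m₀ − m_final = 9750 − 6,015.94 = 3,734.06 kg.

total propellant consumed ≈ 3730 kg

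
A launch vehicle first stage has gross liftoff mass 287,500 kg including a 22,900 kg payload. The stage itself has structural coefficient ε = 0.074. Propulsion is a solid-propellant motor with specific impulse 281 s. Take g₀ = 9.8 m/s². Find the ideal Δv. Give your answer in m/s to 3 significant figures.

Stage wet mass = m₀ − payload = 287,500 − 22,900 = 264,600 kg.
Stage dry mass = ε × stage wet mass = 0.074 × 264,600 = 19,580.4 kg.
Burnout mass m_f = stage dry + payload = 19,580.4 + 22,900 = 42,480.4 kg.
v_e = Isp · g₀ = 281 × 9.8 = 2753.8 m/s.
Using Δv = v_e ln(m₀/m_f): Δv = v_e · ln(287,500/42,480.4) = 2753.8 × ln(6.768) = 2753.8 × 1.9122 ≈ 5266 m/s.

Δv ≈ 5270 m/s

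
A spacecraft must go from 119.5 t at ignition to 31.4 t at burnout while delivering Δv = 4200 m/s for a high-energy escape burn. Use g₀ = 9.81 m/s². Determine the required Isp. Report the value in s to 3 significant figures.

ln(m₀/m_f) = ln(119500/31400) = ln(3.806) = 1.3365.
v_e = Δv / ln(m₀/m_f) = 4200 / 1.3365 = 3142.5 m/s.
Isp = v_e / g₀ = 3142.5 / 9.81 = 320.3 s.

Isp ≈ 320 s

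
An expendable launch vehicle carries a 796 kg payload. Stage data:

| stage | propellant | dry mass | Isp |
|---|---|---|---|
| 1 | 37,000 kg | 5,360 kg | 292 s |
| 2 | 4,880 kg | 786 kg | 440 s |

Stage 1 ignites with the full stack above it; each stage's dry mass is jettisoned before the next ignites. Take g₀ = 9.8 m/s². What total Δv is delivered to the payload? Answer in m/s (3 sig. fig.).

Δv ≈ 10100 m/s

Ignition mass of stage 1 = 37,000+5,360 + 4,880+786 + 796 = 48,822 kg.
Stage 1: m₀ = 48,822 kg, m_f = 48,822 − 37,000 = 11,822 kg; Δv = 292×9.8×ln(4.13) = 2861.6×1.4182 ≈ 4058 m/s.
Stage 2: m₀ = 6,462 kg, m_f = 6,462 − 4,880 = 1,582 kg; Δv = 440×9.8×ln(4.085) = 4312.0×1.4072 ≈ 6068 m/s.
Total Δv = 4058 + 6068 = 10126 m/s.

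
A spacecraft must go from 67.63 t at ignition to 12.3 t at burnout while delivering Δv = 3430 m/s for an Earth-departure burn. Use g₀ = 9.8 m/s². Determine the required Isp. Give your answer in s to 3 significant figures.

ln(m₀/m_f) = ln(67630/12300) = ln(5.498) = 1.7045.
From the ideal rocket equation, v_e = Δv / ln(m₀/m_f) = 3430 / 1.7045 = 2012.4 m/s.
Isp = v_e / g₀ = 2012.4 / 9.8 = 205.3 s.

Isp ≈ 205 s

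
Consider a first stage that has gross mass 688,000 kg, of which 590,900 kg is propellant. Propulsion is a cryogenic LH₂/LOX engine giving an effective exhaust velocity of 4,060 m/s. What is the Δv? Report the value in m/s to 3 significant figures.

Δv ≈ 7950 m/s

m_f = m₀ − m_prop = 688,000 − 590,900 = 97,100 kg.
By the Tsiolkovsky rocket equation, Δv = v_e · ln(m₀/m_f) = 4060.0 × ln(7.085) = 4060.0 × 1.9580 ≈ 7949.7 m/s.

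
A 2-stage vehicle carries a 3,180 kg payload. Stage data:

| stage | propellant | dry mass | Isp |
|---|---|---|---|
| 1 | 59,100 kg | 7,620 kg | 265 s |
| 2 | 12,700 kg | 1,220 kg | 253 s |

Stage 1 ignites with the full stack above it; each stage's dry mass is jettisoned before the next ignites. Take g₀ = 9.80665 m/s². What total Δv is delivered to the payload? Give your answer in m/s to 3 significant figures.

Ignition mass of stage 1 = 59,100+7,620 + 12,700+1,220 + 3,180 = 83,820 kg.
Stage 1: m₀ = 83,820 kg, m_f = 83,820 − 59,100 = 24,720 kg; Δv = 265×9.80665×ln(3.391) = 2598.8×1.2211 ≈ 3173 m/s.
Stage 2: m₀ = 17,100 kg, m_f = 17,100 − 12,700 = 4,400 kg; Δv = 253×9.80665×ln(3.886) = 2481.1×1.3575 ≈ 3368 m/s.
Total Δv = 3173 + 3368 = 6541 m/s.

Δv ≈ 6540 m/s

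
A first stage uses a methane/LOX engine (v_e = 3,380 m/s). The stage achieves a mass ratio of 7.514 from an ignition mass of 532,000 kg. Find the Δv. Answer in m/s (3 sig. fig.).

Δv = v_e · ln(7.514) = 3380.0 × 2.0168 ≈ 6816.7 m/s.

Δv ≈ 6820 m/s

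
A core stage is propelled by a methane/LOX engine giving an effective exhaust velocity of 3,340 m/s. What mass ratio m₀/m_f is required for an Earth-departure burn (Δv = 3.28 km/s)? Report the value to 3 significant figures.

mass ratio ≈ 2.67

Using Δv = v_e ln(m₀/m_f): m₀/m_f = exp(Δv / v_e) = exp(3280 / 3340.0) = exp(0.9820) = 2.6699.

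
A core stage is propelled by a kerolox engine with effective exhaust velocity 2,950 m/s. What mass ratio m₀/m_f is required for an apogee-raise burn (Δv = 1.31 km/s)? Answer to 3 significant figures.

By the Tsiolkovsky rocket equation, m₀/m_f = exp(Δv / v_e) = exp(1310 / 2950.0) = exp(0.4441) = 1.5590.

mass ratio ≈ 1.56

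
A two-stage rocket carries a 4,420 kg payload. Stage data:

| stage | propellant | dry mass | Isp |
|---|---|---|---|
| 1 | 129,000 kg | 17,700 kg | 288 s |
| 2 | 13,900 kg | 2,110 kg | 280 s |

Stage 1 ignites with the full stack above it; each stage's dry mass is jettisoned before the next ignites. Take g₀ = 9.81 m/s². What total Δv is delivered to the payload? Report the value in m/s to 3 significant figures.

Ignition mass of stage 1 = 129,000+17,700 + 13,900+2,110 + 4,420 = 167,130 kg.
Stage 1: m₀ = 167,130 kg, m_f = 167,130 − 129,000 = 38,130 kg; Δv = 288×9.81×ln(4.383) = 2825.3×1.4778 ≈ 4175 m/s.
Stage 2: m₀ = 20,430 kg, m_f = 20,430 − 13,900 = 6,530 kg; Δv = 280×9.81×ln(3.129) = 2746.8×1.1406 ≈ 3133 m/s.
Total Δv = 4175 + 3133 = 7308 m/s.

Δv ≈ 7310 m/s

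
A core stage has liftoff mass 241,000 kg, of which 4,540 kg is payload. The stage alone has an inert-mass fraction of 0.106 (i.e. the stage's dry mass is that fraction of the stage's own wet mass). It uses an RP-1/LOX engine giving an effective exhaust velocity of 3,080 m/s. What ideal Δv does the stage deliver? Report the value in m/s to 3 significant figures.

Stage wet mass = m₀ − payload = 241,000 − 4,540 = 236,460 kg.
Stage dry mass = ε × stage wet mass = 0.106 × 236,460 = 25,064.8 kg.
Burnout mass m_f = stage dry + payload = 25,064.8 + 4,540 = 29,604.8 kg.
Δv = v_e · ln(241,000/29,604.8) = 3080.0 × ln(8.141) = 3080.0 × 2.0969 ≈ 6458 m/s.

Δv ≈ 6460 m/s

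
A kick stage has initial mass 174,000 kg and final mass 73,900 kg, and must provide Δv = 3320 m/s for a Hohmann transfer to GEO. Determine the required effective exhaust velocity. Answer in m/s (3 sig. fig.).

v_e ≈ 3880 m/s

ln(m₀/m_f) = ln(174000/73900) = ln(2.355) = 0.8563.
Rocket equation: v_e = Δv / ln(m₀/m_f) = 3320 / 0.8563 = 3877.0 m/s.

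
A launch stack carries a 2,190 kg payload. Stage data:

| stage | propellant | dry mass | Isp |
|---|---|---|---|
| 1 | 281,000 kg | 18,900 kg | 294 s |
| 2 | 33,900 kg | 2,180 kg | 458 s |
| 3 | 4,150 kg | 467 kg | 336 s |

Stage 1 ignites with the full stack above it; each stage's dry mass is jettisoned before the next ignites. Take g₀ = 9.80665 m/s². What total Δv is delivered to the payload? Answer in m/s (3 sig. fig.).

Ignition mass of stage 1 = 281,000+18,900 + 33,900+2,180 + 4,150+467 + 2,190 = 342,787 kg.
Stage 1: m₀ = 342,787 kg, m_f = 342,787 − 281,000 = 61,787 kg; Δv = 294×9.80665×ln(5.548) = 2883.2×1.7134 ≈ 4940 m/s.
Stage 2: m₀ = 42,887 kg, m_f = 42,887 − 33,900 = 8,987 kg; Δv = 458×9.80665×ln(4.772) = 4491.4×1.5628 ≈ 7019 m/s.
Stage 3: m₀ = 6,807 kg, m_f = 6,807 − 4,150 = 2,657 kg; Δv = 336×9.80665×ln(2.562) = 3295.0×0.9408 ≈ 3100 m/s.
Total Δv = 4940 + 7019 + 3100 = 15059 m/s.

Δv ≈ 15100 m/s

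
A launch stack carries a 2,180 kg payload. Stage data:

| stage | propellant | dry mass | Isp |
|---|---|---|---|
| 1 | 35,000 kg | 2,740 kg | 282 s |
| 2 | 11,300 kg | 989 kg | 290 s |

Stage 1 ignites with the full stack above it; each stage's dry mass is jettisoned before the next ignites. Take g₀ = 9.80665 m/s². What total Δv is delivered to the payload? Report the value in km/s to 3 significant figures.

Ignition mass of stage 1 = 35,000+2,740 + 11,300+989 + 2,180 = 52,209 kg.
Stage 1: m₀ = 52,209 kg, m_f = 52,209 − 35,000 = 17,209 kg; Δv = 282×9.80665×ln(3.034) = 2765.5×1.1098 ≈ 3069 m/s.
Stage 2: m₀ = 14,469 kg, m_f = 14,469 − 11,300 = 3,169 kg; Δv = 290×9.80665×ln(4.566) = 2843.9×1.5186 ≈ 4319 m/s.
Total Δv = 3069 + 4319 = 7388 m/s.

Δv ≈ 7.39 km/s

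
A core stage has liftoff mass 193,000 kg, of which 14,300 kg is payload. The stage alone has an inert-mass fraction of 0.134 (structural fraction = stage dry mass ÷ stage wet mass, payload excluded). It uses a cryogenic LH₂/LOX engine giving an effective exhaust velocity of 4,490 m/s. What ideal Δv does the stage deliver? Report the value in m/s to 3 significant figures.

Δv ≈ 7270 m/s

Stage wet mass = m₀ − payload = 193,000 − 14,300 = 178,700 kg.
Stage dry mass = ε × stage wet mass = 0.134 × 178,700 = 23,945.8 kg.
Burnout mass m_f = stage dry + payload = 23,945.8 + 14,300 = 38,245.8 kg.
Δv = v_e · ln(193,000/38,245.8) = 4490.0 × ln(5.046) = 4490.0 × 1.6187 ≈ 7268 m/s.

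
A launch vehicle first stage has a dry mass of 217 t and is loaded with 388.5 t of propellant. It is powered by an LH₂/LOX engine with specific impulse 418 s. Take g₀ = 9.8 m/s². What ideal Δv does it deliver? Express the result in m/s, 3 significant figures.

Δv ≈ 4200 m/s

v_e = Isp · g₀ = 418 × 9.8 = 4096.4 m/s.
m₀ = m_dry + m_prop = 217 + 388.5 = 605.5 t.
Δv = v_e · ln(m₀/m_f) = 4096.4 × ln(2.79) = 4096.4 × 1.0262 ≈ 4203.6 m/s.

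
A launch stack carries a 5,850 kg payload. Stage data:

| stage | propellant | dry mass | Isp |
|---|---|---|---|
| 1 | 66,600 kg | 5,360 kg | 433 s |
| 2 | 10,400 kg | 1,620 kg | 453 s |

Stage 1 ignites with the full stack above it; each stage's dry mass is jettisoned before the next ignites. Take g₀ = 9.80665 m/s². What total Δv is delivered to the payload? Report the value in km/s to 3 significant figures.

Ignition mass of stage 1 = 66,600+5,360 + 10,400+1,620 + 5,850 = 89,830 kg.
Stage 1: m₀ = 89,830 kg, m_f = 89,830 − 66,600 = 23,230 kg; Δv = 433×9.80665×ln(3.867) = 4246.3×1.3525 ≈ 5743 m/s.
Stage 2: m₀ = 17,870 kg, m_f = 17,870 − 10,400 = 7,470 kg; Δv = 453×9.80665×ln(2.392) = 4442.4×0.8722 ≈ 3875 m/s.
Total Δv = 5743 + 3875 = 9618 m/s.

Δv ≈ 9.62 km/s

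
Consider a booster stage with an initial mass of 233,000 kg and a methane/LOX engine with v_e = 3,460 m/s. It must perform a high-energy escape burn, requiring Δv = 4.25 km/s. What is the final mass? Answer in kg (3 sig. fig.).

Rocket equation: m₀/m_f = exp(Δv / v_e) = exp(4250 / 3460.0) = exp(1.2283) = 3.4155.
m_f = m₀ / 3.4155 = 233,000 / 3.4155 = 68,218.4 kg.

final mass ≈ 68200 kg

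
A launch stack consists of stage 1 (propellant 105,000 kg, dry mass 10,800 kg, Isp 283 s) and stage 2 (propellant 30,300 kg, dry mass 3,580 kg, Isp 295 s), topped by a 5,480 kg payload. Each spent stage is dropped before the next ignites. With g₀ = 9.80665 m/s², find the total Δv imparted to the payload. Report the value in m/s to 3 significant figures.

Δv ≈ 7380 m/s

Ignition mass of stage 1 = 105,000+10,800 + 30,300+3,580 + 5,480 = 155,160 kg.
Stage 1: m₀ = 155,160 kg, m_f = 155,160 − 105,000 = 50,160 kg; Δv = 283×9.80665×ln(3.093) = 2775.3×1.1292 ≈ 3134 m/s.
Stage 2: m₀ = 39,360 kg, m_f = 39,360 − 30,300 = 9,060 kg; Δv = 295×9.80665×ln(4.344) = 2893.0×1.4689 ≈ 4249 m/s.
Total Δv = 3134 + 4249 = 7383 m/s.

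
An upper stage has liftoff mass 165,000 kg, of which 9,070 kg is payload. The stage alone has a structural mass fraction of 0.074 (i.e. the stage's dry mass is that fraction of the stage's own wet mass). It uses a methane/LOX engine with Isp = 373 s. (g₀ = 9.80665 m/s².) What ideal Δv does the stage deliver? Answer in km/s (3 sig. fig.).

Stage wet mass = m₀ − payload = 165,000 − 9,070 = 155,930 kg.
Stage dry mass = ε × stage wet mass = 0.074 × 155,930 = 11,538.8 kg.
Burnout mass m_f = stage dry + payload = 11,538.8 + 9,070 = 20,608.8 kg.
v_e = Isp · g₀ = 373 × 9.80665 = 3657.9 m/s.
From the ideal rocket equation, Δv = v_e · ln(165,000/20,608.8) = 3657.9 × ln(8.006) = 3657.9 × 2.0802 ≈ 7609 m/s.

Δv ≈ 7.61 km/s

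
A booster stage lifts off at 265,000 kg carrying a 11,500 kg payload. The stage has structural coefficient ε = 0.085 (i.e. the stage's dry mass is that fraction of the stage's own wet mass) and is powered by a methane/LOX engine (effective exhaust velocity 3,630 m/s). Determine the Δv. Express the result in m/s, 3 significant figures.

Stage wet mass = m₀ − payload = 265,000 − 11,500 = 253,500 kg.
Stage dry mass = ε × stage wet mass = 0.085 × 253,500 = 21,547.5 kg.
Burnout mass m_f = stage dry + payload = 21,547.5 + 11,500 = 33,047.5 kg.
Δv = v_e · ln(265,000/33,047.5) = 3630.0 × ln(8.019) = 3630.0 × 2.0818 ≈ 7557 m/s.

Δv ≈ 7560 m/s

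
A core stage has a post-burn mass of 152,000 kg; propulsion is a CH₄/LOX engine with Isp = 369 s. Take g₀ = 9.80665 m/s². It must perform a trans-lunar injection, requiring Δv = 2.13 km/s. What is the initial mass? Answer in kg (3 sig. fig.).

v_e = Isp · g₀ = 369 × 9.80665 = 3618.7 m/s.
m₀/m_f = exp(Δv / v_e) = exp(2130 / 3618.7) = exp(0.5886) = 1.8015.
m₀ = m_f × 1.8015 = 152,000 × 1.8015 = 273,828 kg.

initial mass ≈ 274000 kg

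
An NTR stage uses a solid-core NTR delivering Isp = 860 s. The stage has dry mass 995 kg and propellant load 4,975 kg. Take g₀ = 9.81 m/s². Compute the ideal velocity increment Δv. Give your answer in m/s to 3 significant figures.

v_e = Isp · g₀ = 860 × 9.81 = 8436.6 m/s.
m₀ = m_dry + m_prop = 995 + 4,975 = 5,970 kg.
Rocket equation: Δv = v_e · ln(m₀/m_f) = 8436.6 × ln(6) = 8436.6 × 1.7918 ≈ 15116.4 m/s.

Δv ≈ 15100 m/s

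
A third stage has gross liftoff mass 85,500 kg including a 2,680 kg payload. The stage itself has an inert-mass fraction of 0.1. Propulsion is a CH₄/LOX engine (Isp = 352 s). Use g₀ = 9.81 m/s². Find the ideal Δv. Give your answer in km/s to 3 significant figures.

Stage wet mass = m₀ − payload = 85,500 − 2,680 = 82,820 kg.
Stage dry mass = ε × stage wet mass = 0.1 × 82,820 = 8,282 kg.
Burnout mass m_f = stage dry + payload = 8,282 + 2,680 = 10,962 kg.
v_e = Isp · g₀ = 352 × 9.81 = 3453.1 m/s.
Using Δv = v_e ln(m₀/m_f): Δv = v_e · ln(85,500/10,962) = 3453.1 × ln(7.8) = 3453.1 × 2.0541 ≈ 7093 m/s.

Δv ≈ 7.09 km/s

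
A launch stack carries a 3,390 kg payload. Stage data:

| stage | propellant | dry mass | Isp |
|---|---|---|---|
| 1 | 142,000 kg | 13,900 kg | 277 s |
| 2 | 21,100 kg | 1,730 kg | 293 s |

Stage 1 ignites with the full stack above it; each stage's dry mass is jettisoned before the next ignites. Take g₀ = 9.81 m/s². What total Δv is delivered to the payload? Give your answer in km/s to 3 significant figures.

Δv ≈ 8.81 km/s

Ignition mass of stage 1 = 142,000+13,900 + 21,100+1,730 + 3,390 = 182,120 kg.
Stage 1: m₀ = 182,120 kg, m_f = 182,120 − 142,000 = 40,120 kg; Δv = 277×9.81×ln(4.539) = 2717.4×1.5128 ≈ 4111 m/s.
Stage 2: m₀ = 26,220 kg, m_f = 26,220 − 21,100 = 5,120 kg; Δv = 293×9.81×ln(5.121) = 2874.3×1.6334 ≈ 4695 m/s.
Total Δv = 4111 + 4695 = 8806 m/s.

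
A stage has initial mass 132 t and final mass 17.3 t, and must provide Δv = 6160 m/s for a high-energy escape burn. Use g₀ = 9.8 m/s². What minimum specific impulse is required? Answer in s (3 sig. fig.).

ln(m₀/m_f) = ln(132000/17300) = ln(7.63) = 2.0321.
Using Δv = v_e ln(m₀/m_f): v_e = Δv / ln(m₀/m_f) = 6160 / 2.0321 = 3031.4 m/s.
Isp = v_e / g₀ = 3031.4 / 9.8 = 309.3 s.

Isp ≈ 309 s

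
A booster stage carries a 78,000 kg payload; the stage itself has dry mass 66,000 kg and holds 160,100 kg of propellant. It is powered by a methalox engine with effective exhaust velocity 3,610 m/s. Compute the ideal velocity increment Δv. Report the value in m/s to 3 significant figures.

Δv ≈ 2700 m/s

m₀ = payload + dry + propellant = 78,000 + 66,000 + 160,100 = 304,100 kg.
m_f = payload + dry = 78,000 + 66,000 = 144,000 kg.
Rocket equation: Δv = v_e · ln(m₀/m_f) = 3610.0 × ln(2.112) = 3610.0 × 0.7475 ≈ 2698.6 m/s.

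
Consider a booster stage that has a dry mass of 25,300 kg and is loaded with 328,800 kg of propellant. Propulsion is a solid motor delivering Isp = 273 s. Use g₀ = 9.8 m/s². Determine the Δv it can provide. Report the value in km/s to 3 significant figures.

v_e = Isp · g₀ = 273 × 9.8 = 2675.4 m/s.
m₀ = m_dry + m_prop = 25,300 + 328,800 = 354,100 kg.
Δv = v_e · ln(m₀/m_f) = 2675.4 × ln(14) = 2675.4 × 2.6388 ≈ 7059.8 m/s.

Δv ≈ 7.06 km/s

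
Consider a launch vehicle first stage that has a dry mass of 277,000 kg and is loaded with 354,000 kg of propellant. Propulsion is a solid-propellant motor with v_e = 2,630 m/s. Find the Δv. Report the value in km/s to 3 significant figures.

Δv ≈ 2.17 km/s

m₀ = m_dry + m_prop = 277,000 + 354,000 = 631,000 kg.
Using Δv = v_e ln(m₀/m_f): Δv = v_e · ln(m₀/m_f) = 2630.0 × ln(2.278) = 2630.0 × 0.8233 ≈ 2165.2 m/s.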